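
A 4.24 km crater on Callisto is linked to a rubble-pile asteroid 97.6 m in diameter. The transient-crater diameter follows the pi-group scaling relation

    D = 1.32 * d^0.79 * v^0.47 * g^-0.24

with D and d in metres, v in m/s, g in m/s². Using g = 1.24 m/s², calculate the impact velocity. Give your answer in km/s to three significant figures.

v ≈ 14.6 km/s

Rearranging for v: v = [D / (1.32 · 97.6^0.79 · 1.24^-0.24)]^(1/0.47).
D = 4240 m.
97.6^0.79 = 37.30
1.24^-0.24 = 0.9497
Denominator = 1.32 × 37.30 × 0.9497 = 46.76
D / 46.76 = 4240 / 46.76 = 90.68
v = 90.68^(1/0.47) = 90.68^2.1277 = 14622 m/s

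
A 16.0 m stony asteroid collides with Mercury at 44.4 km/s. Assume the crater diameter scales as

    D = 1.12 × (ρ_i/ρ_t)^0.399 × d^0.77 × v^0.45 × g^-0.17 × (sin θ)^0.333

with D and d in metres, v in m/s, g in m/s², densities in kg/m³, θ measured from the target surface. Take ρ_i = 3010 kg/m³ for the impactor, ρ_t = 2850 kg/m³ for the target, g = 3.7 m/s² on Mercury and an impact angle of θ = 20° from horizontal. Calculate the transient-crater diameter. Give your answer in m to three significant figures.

D ≈ 669 m

In SI units: v = 44400 m/s.
(ρ_i/ρ_t)^0.399 = (3010/2850)^0.399 = 1.022
d^0.77 = 16^0.77 = 8.456
v^0.45 = 44400^0.45 = 123.4
g^-0.17 = 3.7^-0.17 = 0.8006
(sin 20°)^0.333 = 0.3420^0.333 = 0.6996
D = 1.12 × 1.022 × 8.456 × 123.4 × 0.8006 × 0.6996 = 669.0 m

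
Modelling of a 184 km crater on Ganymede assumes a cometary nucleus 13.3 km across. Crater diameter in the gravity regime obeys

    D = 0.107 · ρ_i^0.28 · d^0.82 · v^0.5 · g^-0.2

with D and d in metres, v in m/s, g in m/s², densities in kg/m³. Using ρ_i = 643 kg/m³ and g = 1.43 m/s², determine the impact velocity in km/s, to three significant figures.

v ≈ 15.8 km/s

Rearranging for v: v = [D / (0.107 · 643^0.28 · 13300^0.82 · 1.43^-0.2)]^(1/0.5).
D = 184000 m.
643^0.28 = 6.114
13300^0.82 = 2407
1.43^-0.2 = 0.9310
Denominator = 0.107 × 6.114 × 2407 × 0.9310 = 1466
D / 1466 = 184000 / 1466 = 125.5
v = 125.5^(1/0.5) = 125.5^2 = 15750 m/s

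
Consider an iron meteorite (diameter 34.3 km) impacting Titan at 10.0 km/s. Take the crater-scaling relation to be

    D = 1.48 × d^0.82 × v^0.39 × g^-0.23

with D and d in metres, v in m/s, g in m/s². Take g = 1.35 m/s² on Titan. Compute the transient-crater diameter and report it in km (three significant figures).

In SI units: d = 34300 m, v = 10000 m/s.
d^0.82 = 34300^0.82 = 5235
v^0.39 = 10000^0.39 = 36.31
g^-0.23 = 1.35^-0.23 = 0.9333
D = 1.48 × 5235 × 36.31 × 0.9333 = 2.626 × 10^5 m
   = 262.6 km

D ≈ 263 km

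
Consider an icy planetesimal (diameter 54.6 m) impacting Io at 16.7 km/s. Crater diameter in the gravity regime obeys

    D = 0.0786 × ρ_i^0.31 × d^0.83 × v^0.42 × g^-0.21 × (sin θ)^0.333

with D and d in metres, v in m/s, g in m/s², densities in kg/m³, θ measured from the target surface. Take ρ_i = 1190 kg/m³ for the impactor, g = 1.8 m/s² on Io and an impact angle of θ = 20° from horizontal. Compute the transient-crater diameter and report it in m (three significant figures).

In SI units: v = 16700 m/s.
ρ_i^0.31 = 1190^0.31 = 8.983
d^0.83 = 54.6^0.83 = 27.66
v^0.42 = 16700^0.42 = 59.37
g^-0.21 = 1.8^-0.21 = 0.8839
(sin 20°)^0.333 = 0.3420^0.333 = 0.6996
D = 0.0786 × 8.983 × 27.66 × 59.37 × 0.8839 × 0.6996 = 717.0 m

D ≈ 717 m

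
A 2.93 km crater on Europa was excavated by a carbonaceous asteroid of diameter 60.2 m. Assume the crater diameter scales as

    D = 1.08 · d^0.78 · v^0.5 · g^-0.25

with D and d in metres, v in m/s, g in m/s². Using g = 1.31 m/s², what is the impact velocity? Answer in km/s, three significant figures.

Rearranging for v: v = [D / (1.08 · 60.2^0.78 · 1.31^-0.25)]^(1/0.5).
D = 2930 m.
60.2^0.78 = 24.44
1.31^-0.25 = 0.9347
Denominator = 1.08 × 24.44 × 0.9347 = 24.67
D / 24.67 = 2930 / 24.67 = 118.8
v = 118.8^(1/0.5) = 118.8^2 = 14113 m/s

v ≈ 14.1 km/s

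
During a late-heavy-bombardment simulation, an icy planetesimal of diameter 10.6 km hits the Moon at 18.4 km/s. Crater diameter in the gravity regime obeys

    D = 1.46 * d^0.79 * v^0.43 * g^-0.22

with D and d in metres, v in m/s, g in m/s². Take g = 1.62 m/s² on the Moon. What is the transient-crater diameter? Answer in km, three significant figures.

In SI units: d = 10600 m, v = 18400 m/s.
d^0.79 = 10600^0.79 = 1514
v^0.43 = 18400^0.43 = 68.21
g^-0.22 = 1.62^-0.22 = 0.8993
D = 1.46 × 1514 × 68.21 × 0.8993 = 1.356 × 10^5 m
   = 135.6 km

D ≈ 136 km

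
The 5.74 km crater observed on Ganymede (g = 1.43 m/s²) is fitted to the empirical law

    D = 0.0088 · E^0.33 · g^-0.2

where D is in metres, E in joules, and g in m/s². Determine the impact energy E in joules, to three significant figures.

Rearranging: E = [D / (0.0088 · g^-0.2)]^(1/0.33).
D = 5740 m.
g^-0.2 = 1.43^-0.2 = 0.9310
D / (0.0088 × 0.9310) = 5740 / (8.193 × 10^-3) = 7.006 × 10^5
E = (7.006 × 10^5)^3.0303 = 5.170 × 10^17 J

E ≈ 5.17 × 10^17 J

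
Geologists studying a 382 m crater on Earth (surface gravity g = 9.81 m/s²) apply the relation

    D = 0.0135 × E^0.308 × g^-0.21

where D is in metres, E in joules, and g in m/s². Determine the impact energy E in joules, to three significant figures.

E ≈ 1.35 × 10^15 J

Rearranging: E = [D / (0.0135 · g^-0.21)]^(1/0.308).
g^-0.21 = 9.81^-0.21 = 0.6191
D / (0.0135 × 0.6191) = 382 / (8.358 × 10^-3) = 4.570 × 10^4
E = (4.570 × 10^4)^3.2468 = 1.348 × 10^15 J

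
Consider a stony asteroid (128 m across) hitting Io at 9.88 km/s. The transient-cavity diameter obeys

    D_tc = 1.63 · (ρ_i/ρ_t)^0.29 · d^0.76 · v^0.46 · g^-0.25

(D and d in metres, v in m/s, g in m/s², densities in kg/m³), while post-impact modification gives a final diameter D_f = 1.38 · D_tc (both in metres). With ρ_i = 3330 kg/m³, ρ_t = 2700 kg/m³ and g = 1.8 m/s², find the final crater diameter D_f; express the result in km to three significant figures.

v = 9880 m/s.
(ρ_i/ρ_t)^0.29 = (3330/2700)^0.29 = 1.063
d^0.76 = 128^0.76 = 39.95
v^0.46 = 9880^0.46 = 68.80
g^-0.25 = 1.8^-0.25 = 0.8633
D_tc = 1.63 × 1.063 × 39.95 × 68.80 × 0.8633 = 4111 m
D_f = 1.38 × 4111 = 5673 m
     = 5.673 km

D_f ≈ 5.67 km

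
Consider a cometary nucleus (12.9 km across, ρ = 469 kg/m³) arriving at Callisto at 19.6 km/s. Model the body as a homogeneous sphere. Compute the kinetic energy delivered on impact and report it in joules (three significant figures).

d = 12900 m; v = 19600 m/s.
Mass m = (π/6) ρ d³ = (π/6) × 469 × (12900)³ = 5.272 × 10^14 kg
E = ½ m v² = 0.5 × 5.272 × 10^14 × (19600)² = 1.013 × 10^23 J

E ≈ 1.01 × 10^23 J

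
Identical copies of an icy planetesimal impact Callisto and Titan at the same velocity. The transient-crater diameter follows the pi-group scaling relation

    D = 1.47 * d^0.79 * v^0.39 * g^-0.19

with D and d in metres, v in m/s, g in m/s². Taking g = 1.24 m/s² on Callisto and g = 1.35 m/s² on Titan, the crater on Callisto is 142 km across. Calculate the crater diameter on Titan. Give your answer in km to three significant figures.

D ≈ 140 km

All impactor-dependent factors cancel in the ratio, leaving D_Titan/D_Callisto = (g_Titan/g_Callisto)^-0.19.
(1.35/1.24)^-0.19 = 1.089^-0.19 = 0.9839
D_Titan = 0.9839 × 142 km = 140 km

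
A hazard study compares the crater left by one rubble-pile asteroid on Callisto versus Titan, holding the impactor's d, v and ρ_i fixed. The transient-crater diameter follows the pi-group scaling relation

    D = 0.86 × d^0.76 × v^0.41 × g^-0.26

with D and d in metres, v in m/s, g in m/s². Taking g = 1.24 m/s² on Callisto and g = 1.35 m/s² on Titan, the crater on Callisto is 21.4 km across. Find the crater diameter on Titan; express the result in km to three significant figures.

All impactor-dependent factors cancel in the ratio, leaving D_Titan/D_Callisto = (g_Titan/g_Callisto)^-0.26.
(1.35/1.24)^-0.26 = 1.089^-0.26 = 0.9781
D_Titan = 0.9781 × 21.4 km = 20.9 km

D ≈ 20.9 km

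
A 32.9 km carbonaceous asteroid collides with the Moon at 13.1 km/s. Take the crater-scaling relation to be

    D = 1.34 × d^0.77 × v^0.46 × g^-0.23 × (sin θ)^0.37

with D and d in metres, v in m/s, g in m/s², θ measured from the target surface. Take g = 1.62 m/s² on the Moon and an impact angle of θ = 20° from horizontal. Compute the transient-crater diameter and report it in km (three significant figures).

In SI units: d = 32900 m, v = 13100 m/s.
d^0.77 = 32900^0.77 = 3008
v^0.46 = 13100^0.46 = 78.33
g^-0.23 = 1.62^-0.23 = 0.8950
(sin 20°)^0.37 = 0.3420^0.37 = 0.6723
D = 1.34 × 3008 × 78.33 × 0.8950 × 0.6723 = 1.900 × 10^5 m
   = 190.0 km

D ≈ 190 km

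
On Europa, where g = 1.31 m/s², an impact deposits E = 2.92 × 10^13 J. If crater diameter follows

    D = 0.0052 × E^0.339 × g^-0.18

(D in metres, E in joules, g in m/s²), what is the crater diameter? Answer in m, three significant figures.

D ≈ 182 m

E^0.339 = (2.92 × 10^13)^0.339 = 3.671 × 10^4
g^-0.18 = 1.31^-0.18 = 0.9526
D = 0.0052 × 3.671 × 10^4 × 0.9526 = 181.8 m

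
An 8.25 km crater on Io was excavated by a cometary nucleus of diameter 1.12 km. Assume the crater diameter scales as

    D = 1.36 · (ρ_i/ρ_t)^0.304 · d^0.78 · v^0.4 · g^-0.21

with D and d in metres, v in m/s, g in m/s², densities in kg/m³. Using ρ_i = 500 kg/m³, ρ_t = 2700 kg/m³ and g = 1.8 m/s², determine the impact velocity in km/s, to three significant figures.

v ≈ 15.9 km/s

Rearranging for v: v = [D / (1.36 · (500/2700)^0.304 · 1120^0.78 · 1.8^-0.21)]^(1/0.4).
D = 8250 m.
(500/2700)^0.304 = 0.5989
1120^0.78 = 239.0
1.8^-0.21 = 0.8839
Denominator = 1.36 × 0.5989 × 239.0 × 0.8839 = 172.1
D / 172.1 = 8250 / 172.1 = 47.94
v = 47.94^(1/0.4) = 47.94^2.5 = 15913 m/s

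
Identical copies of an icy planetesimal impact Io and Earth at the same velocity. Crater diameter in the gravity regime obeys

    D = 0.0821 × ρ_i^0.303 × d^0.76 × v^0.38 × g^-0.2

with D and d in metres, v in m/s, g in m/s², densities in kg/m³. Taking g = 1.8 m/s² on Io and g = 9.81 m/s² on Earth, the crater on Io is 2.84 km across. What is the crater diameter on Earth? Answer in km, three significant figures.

D ≈ 2.02 km

All impactor-dependent factors cancel in the ratio, leaving D_Earth/D_Io = (g_Earth/g_Io)^-0.2.
(9.81/1.8)^-0.2 = 5.450^-0.2 = 0.7124
D_Earth = 0.7124 × 2.84 km = 2.02 km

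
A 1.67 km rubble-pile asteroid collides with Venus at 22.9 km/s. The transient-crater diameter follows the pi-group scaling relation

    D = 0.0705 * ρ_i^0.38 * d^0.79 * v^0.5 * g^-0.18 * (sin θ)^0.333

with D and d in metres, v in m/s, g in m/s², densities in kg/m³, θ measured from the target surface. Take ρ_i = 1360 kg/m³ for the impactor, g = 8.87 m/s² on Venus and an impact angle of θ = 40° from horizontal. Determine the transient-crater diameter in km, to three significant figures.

D ≈ 33.9 km

In SI units: d = 1670 m, v = 22900 m/s.
ρ_i^0.38 = 1360^0.38 = 15.51
d^0.79 = 1670^0.79 = 351.5
v^0.5 = 22900^0.5 = 151.3
g^-0.18 = 8.87^-0.18 = 0.6751
(sin 40°)^0.333 = 0.6428^0.333 = 0.8632
D = 0.0705 × 15.51 × 351.5 × 151.3 × 0.6751 × 0.8632 = 33888 m
   = 33.89 km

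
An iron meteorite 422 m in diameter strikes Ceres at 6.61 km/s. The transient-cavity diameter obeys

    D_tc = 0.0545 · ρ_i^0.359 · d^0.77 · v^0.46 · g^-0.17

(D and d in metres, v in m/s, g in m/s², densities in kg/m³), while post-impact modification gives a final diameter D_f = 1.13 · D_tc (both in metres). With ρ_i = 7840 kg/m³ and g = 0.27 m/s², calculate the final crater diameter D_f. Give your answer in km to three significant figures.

D_f ≈ 11.6 km

v = 6610 m/s.
ρ_i^0.359 = 7840^0.359 = 25.01
d^0.77 = 422^0.77 = 105.1
v^0.46 = 6610^0.46 = 57.19
g^-0.17 = 0.27^-0.17 = 1.249
D_tc = 0.0545 × 25.01 × 105.1 × 57.19 × 1.249 = 10230 m
D_f = 1.13 × 10230 = 11560 m
     = 11.56 km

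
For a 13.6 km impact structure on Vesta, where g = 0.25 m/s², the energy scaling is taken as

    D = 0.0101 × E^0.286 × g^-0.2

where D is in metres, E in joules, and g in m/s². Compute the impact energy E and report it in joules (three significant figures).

E ≈ 1.02 × 10^21 J

Rearranging: E = [D / (0.0101 · g^-0.2)]^(1/0.286).
D = 13600 m.
g^-0.2 = 0.25^-0.2 = 1.320
D / (0.0101 × 1.320) = 13600 / (0.01333) = 1.020 × 10^6
E = (1.020 × 10^6)^3.4965 = 1.021 × 10^21 J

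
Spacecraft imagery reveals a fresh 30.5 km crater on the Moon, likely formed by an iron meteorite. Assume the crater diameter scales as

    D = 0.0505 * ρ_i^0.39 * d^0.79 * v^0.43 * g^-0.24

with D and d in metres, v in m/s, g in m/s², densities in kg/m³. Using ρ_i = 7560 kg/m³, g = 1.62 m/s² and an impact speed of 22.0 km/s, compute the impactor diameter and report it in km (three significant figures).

d ≈ 1.27 km

Rearranging for d: d = [D / (0.0505 · 7560^0.39 · 22000^0.43 · 1.62^-0.24)]^(1/0.79).
D = 30500 m.
7560^0.39 = 32.56
22000^0.43 = 73.66
1.62^-0.24 = 0.8907
Denominator = 0.0505 × 32.56 × 73.66 × 0.8907 = 107.9
D / 107.9 = 30500 / 107.9 = 282.7
d = 282.7^(1/0.79) = 282.7^1.2658 = 1267 m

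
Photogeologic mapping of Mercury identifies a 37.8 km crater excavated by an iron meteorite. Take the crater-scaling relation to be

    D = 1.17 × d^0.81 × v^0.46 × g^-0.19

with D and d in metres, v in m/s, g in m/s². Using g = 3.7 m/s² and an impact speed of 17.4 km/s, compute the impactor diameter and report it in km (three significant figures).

Rearranging for d: d = [D / (1.17 · 17400^0.46 · 3.7^-0.19)]^(1/0.81).
D = 37800 m.
17400^0.46 = 89.26
3.7^-0.19 = 0.7799
Denominator = 1.17 × 89.26 × 0.7799 = 81.45
D / 81.45 = 37800 / 81.45 = 464.1
d = 464.1^(1/0.81) = 464.1^1.2346 = 1960 m

d ≈ 1.96 km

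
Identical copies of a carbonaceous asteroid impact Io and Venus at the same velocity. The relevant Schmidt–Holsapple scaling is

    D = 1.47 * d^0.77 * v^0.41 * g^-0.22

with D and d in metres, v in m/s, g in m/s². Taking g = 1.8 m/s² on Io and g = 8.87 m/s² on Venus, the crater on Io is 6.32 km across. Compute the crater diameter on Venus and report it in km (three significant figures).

All impactor-dependent factors cancel in the ratio, leaving D_Venus/D_Io = (g_Venus/g_Io)^-0.22.
(8.87/1.8)^-0.22 = 4.928^-0.22 = 0.7041
D_Venus = 0.7041 × 6.32 km = 4.45 km

D ≈ 4.45 km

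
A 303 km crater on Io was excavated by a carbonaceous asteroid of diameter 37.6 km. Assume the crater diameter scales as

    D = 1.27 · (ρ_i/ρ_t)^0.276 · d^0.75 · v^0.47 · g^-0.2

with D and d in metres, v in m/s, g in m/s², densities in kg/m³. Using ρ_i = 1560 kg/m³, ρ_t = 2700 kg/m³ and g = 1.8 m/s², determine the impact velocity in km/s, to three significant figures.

v ≈ 24.5 km/s

Rearranging for v: v = [D / (1.27 · (1560/2700)^0.276 · 37600^0.75 · 1.8^-0.2)]^(1/0.47).
D = 303000 m.
(1560/2700)^0.276 = 0.8595
37600^0.75 = 2700
1.8^-0.2 = 0.8891
Denominator = 1.27 × 0.8595 × 2700 × 0.8891 = 2620
D / 2620 = 303000 / 2620 = 115.6
v = 115.6^(1/0.47) = 115.6^2.1277 = 24511 m/s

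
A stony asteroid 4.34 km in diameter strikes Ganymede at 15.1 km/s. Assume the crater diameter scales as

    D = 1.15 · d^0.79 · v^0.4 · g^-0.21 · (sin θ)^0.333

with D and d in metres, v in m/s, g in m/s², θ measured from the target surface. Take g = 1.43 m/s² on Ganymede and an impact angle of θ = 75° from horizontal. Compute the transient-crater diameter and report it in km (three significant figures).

D ≈ 37.0 km

In SI units: d = 4340 m, v = 15100 m/s.
d^0.79 = 4340^0.79 = 747.5
v^0.4 = 15100^0.4 = 46.95
g^-0.21 = 1.43^-0.21 = 0.9276
(sin 75°)^0.333 = 0.9659^0.333 = 0.9885
D = 1.15 × 747.5 × 46.95 × 0.9276 × 0.9885 = 37007 m
   = 37.01 km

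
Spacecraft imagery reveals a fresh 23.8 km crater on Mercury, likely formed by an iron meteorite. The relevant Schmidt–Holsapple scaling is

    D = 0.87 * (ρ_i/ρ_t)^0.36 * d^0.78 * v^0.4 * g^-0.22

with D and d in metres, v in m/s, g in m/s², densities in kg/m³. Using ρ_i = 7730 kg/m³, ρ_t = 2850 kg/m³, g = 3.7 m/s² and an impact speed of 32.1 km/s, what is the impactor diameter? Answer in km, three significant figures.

d ≈ 2.18 km

Rearranging for d: d = [D / (0.87 · (7730/2850)^0.36 · 32100^0.4 · 3.7^-0.22)]^(1/0.78).
D = 23800 m.
(7730/2850)^0.36 = 1.432
32100^0.4 = 63.47
3.7^-0.22 = 0.7499
Denominator = 0.87 × 1.432 × 63.47 × 0.7499 = 59.30
D / 59.30 = 23800 / 59.30 = 401.3
d = 401.3^(1/0.78) = 401.3^1.2821 = 2177 m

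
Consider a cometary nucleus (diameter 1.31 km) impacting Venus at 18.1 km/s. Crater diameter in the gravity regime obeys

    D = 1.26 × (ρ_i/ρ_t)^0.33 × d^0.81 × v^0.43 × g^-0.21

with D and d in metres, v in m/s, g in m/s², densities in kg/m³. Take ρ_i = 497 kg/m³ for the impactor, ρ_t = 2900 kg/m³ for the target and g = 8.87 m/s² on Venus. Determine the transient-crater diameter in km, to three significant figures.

In SI units: d = 1310 m, v = 18100 m/s.
(ρ_i/ρ_t)^0.33 = (497/2900)^0.33 = 0.5587
d^0.81 = 1310^0.81 = 335.0
v^0.43 = 18100^0.43 = 67.73
g^-0.21 = 8.87^-0.21 = 0.6323
D = 1.26 × 0.5587 × 335.0 × 67.73 × 0.6323 = 10099 m
   = 10.10 km

D ≈ 10.1 km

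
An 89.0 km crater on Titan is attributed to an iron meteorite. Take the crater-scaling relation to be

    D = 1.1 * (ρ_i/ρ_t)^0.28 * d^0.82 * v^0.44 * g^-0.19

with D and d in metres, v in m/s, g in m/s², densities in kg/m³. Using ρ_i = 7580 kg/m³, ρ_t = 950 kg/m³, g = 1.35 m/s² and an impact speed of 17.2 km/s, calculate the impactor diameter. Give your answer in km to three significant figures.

d ≈ 2.72 km

Rearranging for d: d = [D / (1.1 · (7580/950)^0.28 · 17200^0.44 · 1.35^-0.19)]^(1/0.82).
D = 89000 m.
(7580/950)^0.28 = 1.789
17200^0.44 = 73.05
1.35^-0.19 = 0.9446
Denominator = 1.1 × 1.789 × 73.05 × 0.9446 = 135.8
D / 135.8 = 89000 / 135.8 = 655.4
d = 655.4^(1/0.82) = 655.4^1.2195 = 2721 m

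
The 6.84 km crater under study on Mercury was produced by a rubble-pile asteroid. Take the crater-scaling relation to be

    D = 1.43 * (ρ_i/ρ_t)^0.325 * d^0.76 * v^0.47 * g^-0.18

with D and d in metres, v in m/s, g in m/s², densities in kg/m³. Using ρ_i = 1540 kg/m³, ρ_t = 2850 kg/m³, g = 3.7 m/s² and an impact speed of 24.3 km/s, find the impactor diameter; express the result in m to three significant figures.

d ≈ 239 m

Rearranging for d: d = [D / (1.43 · (1540/2850)^0.325 · 24300^0.47 · 3.7^-0.18)]^(1/0.76).
D = 6840 m.
(1540/2850)^0.325 = 0.8187
24300^0.47 = 115.1
3.7^-0.18 = 0.7902
Denominator = 1.43 × 0.8187 × 115.1 × 0.7902 = 106.5
D / 106.5 = 6840 / 106.5 = 64.23
d = 64.23^(1/0.76) = 64.23^1.3158 = 239.1 m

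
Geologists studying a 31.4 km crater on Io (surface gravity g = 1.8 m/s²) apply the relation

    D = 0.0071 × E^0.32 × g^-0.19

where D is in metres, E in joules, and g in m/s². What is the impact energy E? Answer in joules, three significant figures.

Rearranging: E = [D / (0.0071 · g^-0.19)]^(1/0.32).
D = 31400 m.
g^-0.19 = 1.8^-0.19 = 0.8943
D / (0.0071 × 0.8943) = 31400 / (6.350 × 10^-3) = 4.945 × 10^6
E = (4.945 × 10^6)^3.125 = 8.304 × 10^20 J

E ≈ 8.30 × 10^20 J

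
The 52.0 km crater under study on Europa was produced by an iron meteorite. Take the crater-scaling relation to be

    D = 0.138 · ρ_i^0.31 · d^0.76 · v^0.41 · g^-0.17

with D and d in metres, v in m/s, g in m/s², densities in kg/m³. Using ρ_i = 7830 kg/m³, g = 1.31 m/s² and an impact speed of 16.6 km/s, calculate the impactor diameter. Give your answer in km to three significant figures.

Rearranging for d: d = [D / (0.138 · 7830^0.31 · 16600^0.41 · 1.31^-0.17)]^(1/0.76).
D = 52000 m.
7830^0.31 = 16.11
16600^0.41 = 53.73
1.31^-0.17 = 0.9551
Denominator = 0.138 × 16.11 × 53.73 × 0.9551 = 114.1
D / 114.1 = 52000 / 114.1 = 455.7
d = 455.7^(1/0.76) = 455.7^1.3158 = 3150 m

d ≈ 3.15 km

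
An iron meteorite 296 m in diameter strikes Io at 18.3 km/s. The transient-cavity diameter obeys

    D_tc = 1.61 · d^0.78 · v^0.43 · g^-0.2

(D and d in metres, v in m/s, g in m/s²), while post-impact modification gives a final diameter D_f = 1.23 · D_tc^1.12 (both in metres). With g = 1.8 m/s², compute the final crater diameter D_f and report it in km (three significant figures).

D_f ≈ 29.9 km

v = 18300 m/s.
d^0.78 = 296^0.78 = 84.65
v^0.43 = 18300^0.43 = 68.05
g^-0.2 = 1.8^-0.2 = 0.8891
D_tc = 1.61 × 84.65 × 68.05 × 0.8891 = 8246 m
D_f = 1.23 × (8246)^1.12 = 29929 m
     = 29.93 km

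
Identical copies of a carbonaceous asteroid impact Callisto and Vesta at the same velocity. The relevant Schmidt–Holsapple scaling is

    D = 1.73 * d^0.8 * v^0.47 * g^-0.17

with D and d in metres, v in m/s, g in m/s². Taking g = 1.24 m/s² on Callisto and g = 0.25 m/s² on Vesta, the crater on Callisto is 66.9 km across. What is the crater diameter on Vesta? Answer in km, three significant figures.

All impactor-dependent factors cancel in the ratio, leaving D_Vesta/D_Callisto = (g_Vesta/g_Callisto)^-0.17.
(0.25/1.24)^-0.17 = 0.2016^-0.17 = 1.313
D_Vesta = 1.313 × 66.9 km = 87.8 km

D ≈ 87.8 km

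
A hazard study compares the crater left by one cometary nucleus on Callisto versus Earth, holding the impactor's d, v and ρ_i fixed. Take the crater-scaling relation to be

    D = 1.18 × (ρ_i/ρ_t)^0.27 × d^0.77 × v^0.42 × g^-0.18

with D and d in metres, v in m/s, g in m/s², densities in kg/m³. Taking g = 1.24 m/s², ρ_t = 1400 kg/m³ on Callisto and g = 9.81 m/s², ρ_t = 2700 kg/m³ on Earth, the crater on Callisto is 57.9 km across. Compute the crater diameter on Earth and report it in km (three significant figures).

D ≈ 33.4 km

The impactor-only factors (d, v, ρ_i) cancel in the ratio, leaving D_Earth/D_Callisto = (g_Earth/g_Callisto)^-0.18 · (ρ_t,Callisto/ρ_t,Earth)^0.27.
(9.81/1.24)^-0.18 = 7.911^-0.18 = 0.6892
(1400/2700)^0.27 = 0.5185^0.27 = 0.8375
Ratio = 0.6892 × 0.8375 = 0.5772
D_Earth = 0.5772 × 57.9 km = 33.4 km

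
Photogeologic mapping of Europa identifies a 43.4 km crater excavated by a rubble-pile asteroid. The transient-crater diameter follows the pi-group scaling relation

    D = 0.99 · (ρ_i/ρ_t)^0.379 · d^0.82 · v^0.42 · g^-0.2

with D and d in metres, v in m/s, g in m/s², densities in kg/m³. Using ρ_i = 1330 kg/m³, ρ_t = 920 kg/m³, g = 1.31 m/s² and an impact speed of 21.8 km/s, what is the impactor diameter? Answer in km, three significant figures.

Rearranging for d: d = [D / (0.99 · (1330/920)^0.379 · 21800^0.42 · 1.31^-0.2)]^(1/0.82).
D = 43400 m.
(1330/920)^0.379 = 1.150
21800^0.42 = 66.40
1.31^-0.2 = 0.9474
Denominator = 0.99 × 1.150 × 66.40 × 0.9474 = 71.62
D / 71.62 = 43400 / 71.62 = 606.0
d = 606.0^(1/0.82) = 606.0^1.2195 = 2473 m

d ≈ 2.47 km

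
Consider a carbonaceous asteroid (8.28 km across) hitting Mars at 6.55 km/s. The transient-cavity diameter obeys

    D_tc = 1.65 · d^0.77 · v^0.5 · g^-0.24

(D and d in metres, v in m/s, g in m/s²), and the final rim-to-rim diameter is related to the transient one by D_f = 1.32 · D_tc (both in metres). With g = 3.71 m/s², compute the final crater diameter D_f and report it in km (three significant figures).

In SI: d = 8280 m, v = 6550 m/s.
d^0.77 = 8280^0.77 = 1040
v^0.5 = 6550^0.5 = 80.93
g^-0.24 = 3.71^-0.24 = 0.7300
D_tc = 1.65 × 1040 × 80.93 × 0.7300 = 1.014 × 10^5 m
D_f = 1.32 × 1.014 × 10^5 = 1.338 × 10^5 m
     = 133.8 km

D_f ≈ 134 km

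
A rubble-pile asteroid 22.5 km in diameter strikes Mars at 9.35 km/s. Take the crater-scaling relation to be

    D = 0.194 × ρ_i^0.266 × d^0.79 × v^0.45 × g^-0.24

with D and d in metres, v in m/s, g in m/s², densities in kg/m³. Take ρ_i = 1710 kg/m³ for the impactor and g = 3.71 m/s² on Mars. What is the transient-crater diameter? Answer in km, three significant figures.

In SI units: d = 22500 m, v = 9350 m/s.
ρ_i^0.266 = 1710^0.266 = 7.244
d^0.79 = 22500^0.79 = 2743
v^0.45 = 9350^0.45 = 61.22
g^-0.24 = 3.71^-0.24 = 0.7300
D = 0.194 × 7.244 × 2743 × 61.22 × 0.7300 = 1.723 × 10^5 m
   = 172.3 km

D ≈ 172 km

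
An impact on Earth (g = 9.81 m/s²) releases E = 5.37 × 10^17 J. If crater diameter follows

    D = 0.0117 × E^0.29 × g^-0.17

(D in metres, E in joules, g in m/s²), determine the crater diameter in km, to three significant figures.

D ≈ 1.10 km

E^0.29 = (5.37 × 10^17)^0.29 = 1.386 × 10^5
g^-0.17 = 9.81^-0.17 = 0.6783
D = 0.0117 × 1.386 × 10^5 × 0.6783 = 1100 m
   = 1.100 km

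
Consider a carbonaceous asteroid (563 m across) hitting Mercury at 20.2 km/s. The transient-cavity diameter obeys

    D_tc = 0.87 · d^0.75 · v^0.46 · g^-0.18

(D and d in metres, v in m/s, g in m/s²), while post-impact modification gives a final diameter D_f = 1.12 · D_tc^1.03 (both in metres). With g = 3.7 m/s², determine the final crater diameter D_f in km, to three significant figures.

D_f ≈ 11.1 km

v = 20200 m/s.
d^0.75 = 563^0.75 = 115.6
v^0.46 = 20200^0.46 = 95.60
g^-0.18 = 3.7^-0.18 = 0.7902
D_tc = 0.87 × 115.6 × 95.60 × 0.7902 = 7598 m
D_f = 1.12 × (7598)^1.03 = 11126 m
     = 11.13 km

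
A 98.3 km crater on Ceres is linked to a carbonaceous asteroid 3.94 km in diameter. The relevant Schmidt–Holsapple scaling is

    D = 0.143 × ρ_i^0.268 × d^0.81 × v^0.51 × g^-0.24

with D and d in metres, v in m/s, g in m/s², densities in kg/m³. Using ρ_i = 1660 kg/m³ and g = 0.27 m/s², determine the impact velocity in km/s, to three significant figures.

v ≈ 5.96 km/s

Rearranging for v: v = [D / (0.143 · 1660^0.268 · 3940^0.81 · 0.27^-0.24)]^(1/0.51).
D = 98300 m.
1660^0.268 = 7.294
3940^0.81 = 817.2
0.27^-0.24 = 1.369
Denominator = 0.143 × 7.294 × 817.2 × 1.369 = 1167
D / 1167 = 98300 / 1167 = 84.23
v = 84.23^(1/0.51) = 84.23^1.9608 = 5963 m/s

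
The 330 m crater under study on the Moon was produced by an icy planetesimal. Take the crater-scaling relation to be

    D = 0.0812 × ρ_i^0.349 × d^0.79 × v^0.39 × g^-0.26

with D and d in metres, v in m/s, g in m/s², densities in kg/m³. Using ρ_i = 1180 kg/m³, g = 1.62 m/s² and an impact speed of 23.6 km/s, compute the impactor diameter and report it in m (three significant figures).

Rearranging for d: d = [D / (0.0812 · 1180^0.349 · 23600^0.39 · 1.62^-0.26)]^(1/0.79).
1180^0.349 = 11.81
23600^0.39 = 50.75
1.62^-0.26 = 0.8821
Denominator = 0.0812 × 11.81 × 50.75 × 0.8821 = 42.93
D / 42.93 = 330 / 42.93 = 7.687
d = 7.687^(1/0.79) = 7.687^1.2658 = 13.22 m

d ≈ 13.2 m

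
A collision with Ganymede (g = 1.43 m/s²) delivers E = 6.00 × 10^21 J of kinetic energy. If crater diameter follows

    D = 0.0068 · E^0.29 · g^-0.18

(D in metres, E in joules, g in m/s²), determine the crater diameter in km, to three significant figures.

D ≈ 13.2 km

E^0.29 = (6.00 × 10^21)^0.29 = 2.069 × 10^6
g^-0.18 = 1.43^-0.18 = 0.9376
D = 0.0068 × 2.069 × 10^6 × 0.9376 = 13191 m
   = 13.19 km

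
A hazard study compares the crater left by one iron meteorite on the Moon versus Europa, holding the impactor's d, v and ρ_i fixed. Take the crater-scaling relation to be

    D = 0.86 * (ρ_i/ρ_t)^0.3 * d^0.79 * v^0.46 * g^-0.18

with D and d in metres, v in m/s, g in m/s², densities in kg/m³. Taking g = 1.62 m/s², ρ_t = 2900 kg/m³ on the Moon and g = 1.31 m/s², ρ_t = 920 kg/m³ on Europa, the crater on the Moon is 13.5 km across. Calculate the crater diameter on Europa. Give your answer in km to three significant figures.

D ≈ 19.8 km

The impactor-only factors (d, v, ρ_i) cancel in the ratio, leaving D_Europa/D_Moon = (g_Europa/g_Moon)^-0.18 · (ρ_t,Moon/ρ_t,Europa)^0.3.
(1.31/1.62)^-0.18 = 0.8086^-0.18 = 1.039
(2900/920)^0.3 = 3.152^0.3 = 1.411
Ratio = 1.039 × 1.411 = 1.466
D_Europa = 1.466 × 13.5 km = 19.8 km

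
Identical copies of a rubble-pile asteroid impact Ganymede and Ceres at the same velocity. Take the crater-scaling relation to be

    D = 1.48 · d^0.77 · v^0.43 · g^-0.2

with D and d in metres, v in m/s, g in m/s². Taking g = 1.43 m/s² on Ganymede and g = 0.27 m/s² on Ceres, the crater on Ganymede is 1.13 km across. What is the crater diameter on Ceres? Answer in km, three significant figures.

All impactor-dependent factors cancel in the ratio, leaving D_Ceres/D_Ganymede = (g_Ceres/g_Ganymede)^-0.2.
(0.27/1.43)^-0.2 = 0.1888^-0.2 = 1.396
D_Ceres = 1.396 × 1.13 km = 1.58 km

D ≈ 1.58 km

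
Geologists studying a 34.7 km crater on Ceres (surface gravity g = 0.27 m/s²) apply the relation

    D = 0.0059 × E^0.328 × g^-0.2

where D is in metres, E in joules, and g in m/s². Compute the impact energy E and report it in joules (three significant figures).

E ≈ 1.96 × 10^20 J

Rearranging: E = [D / (0.0059 · g^-0.2)]^(1/0.328).
D = 34700 m.
g^-0.2 = 0.27^-0.2 = 1.299
D / (0.0059 × 1.299) = 34700 / (7.664 × 10^-3) = 4.528 × 10^6
E = (4.528 × 10^6)^3.0488 = 1.961 × 10^20 J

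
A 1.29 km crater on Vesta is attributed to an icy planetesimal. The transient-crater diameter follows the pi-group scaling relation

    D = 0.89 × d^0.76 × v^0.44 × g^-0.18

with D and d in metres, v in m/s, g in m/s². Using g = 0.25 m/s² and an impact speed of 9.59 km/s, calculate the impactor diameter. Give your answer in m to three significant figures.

Rearranging for d: d = [D / (0.89 · 9590^0.44 · 0.25^-0.18)]^(1/0.76).
D = 1290 m.
9590^0.44 = 56.49
0.25^-0.18 = 1.283
Denominator = 0.89 × 56.49 × 1.283 = 64.50
D / 64.50 = 1290 / 64.50 = 20.00
d = 20.00^(1/0.76) = 20.00^1.3158 = 51.51 m

d ≈ 51.5 m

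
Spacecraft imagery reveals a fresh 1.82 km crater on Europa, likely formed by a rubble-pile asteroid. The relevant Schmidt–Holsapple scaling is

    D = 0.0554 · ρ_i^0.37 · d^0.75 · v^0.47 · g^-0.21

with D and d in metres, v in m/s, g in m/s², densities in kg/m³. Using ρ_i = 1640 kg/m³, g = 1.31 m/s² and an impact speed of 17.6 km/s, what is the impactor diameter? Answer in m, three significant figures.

d ≈ 64.3 m

Rearranging for d: d = [D / (0.0554 · 1640^0.37 · 17600^0.47 · 1.31^-0.21)]^(1/0.75).
D = 1820 m.
1640^0.37 = 15.47
17600^0.47 = 98.94
1.31^-0.21 = 0.9449
Denominator = 0.0554 × 15.47 × 98.94 × 0.9449 = 80.12
D / 80.12 = 1820 / 80.12 = 22.72
d = 22.72^(1/0.75) = 22.72^1.3333 = 64.34 m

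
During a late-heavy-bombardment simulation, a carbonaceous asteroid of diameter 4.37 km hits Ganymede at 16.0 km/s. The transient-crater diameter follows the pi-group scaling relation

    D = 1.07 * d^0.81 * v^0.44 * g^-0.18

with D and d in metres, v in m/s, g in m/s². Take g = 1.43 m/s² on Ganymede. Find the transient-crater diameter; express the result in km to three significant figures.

In SI units: d = 4370 m, v = 16000 m/s.
d^0.81 = 4370^0.81 = 888.8
v^0.44 = 16000^0.44 = 70.76
g^-0.18 = 1.43^-0.18 = 0.9376
D = 1.07 × 888.8 × 70.76 × 0.9376 = 63095 m
   = 63.09 km

D ≈ 63.1 km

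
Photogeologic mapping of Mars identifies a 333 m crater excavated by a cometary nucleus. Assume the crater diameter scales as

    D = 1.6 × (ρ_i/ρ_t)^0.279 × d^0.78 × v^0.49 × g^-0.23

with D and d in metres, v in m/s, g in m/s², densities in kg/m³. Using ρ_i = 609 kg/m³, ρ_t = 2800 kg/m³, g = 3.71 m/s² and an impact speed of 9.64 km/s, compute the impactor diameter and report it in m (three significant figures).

d ≈ 7.49 m

Rearranging for d: d = [D / (1.6 · (609/2800)^0.279 · 9640^0.49 · 3.71^-0.23)]^(1/0.78).
(609/2800)^0.279 = 0.6534
9640^0.49 = 89.58
3.71^-0.23 = 0.7397
Denominator = 1.6 × 0.6534 × 89.58 × 0.7397 = 69.27
D / 69.27 = 333 / 69.27 = 4.807
d = 4.807^(1/0.78) = 4.807^1.2821 = 7.486 m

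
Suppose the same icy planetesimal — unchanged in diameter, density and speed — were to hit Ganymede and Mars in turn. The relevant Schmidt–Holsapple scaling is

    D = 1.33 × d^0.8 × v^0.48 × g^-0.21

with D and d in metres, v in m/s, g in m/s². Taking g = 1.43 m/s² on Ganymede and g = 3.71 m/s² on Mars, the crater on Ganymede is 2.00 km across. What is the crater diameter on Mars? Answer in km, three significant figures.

D ≈ 1.64 km

All impactor-dependent factors cancel in the ratio, leaving D_Mars/D_Ganymede = (g_Mars/g_Ganymede)^-0.21.
(3.71/1.43)^-0.21 = 2.594^-0.21 = 0.8186
D_Mars = 0.8186 × 2.00 km = 1.64 km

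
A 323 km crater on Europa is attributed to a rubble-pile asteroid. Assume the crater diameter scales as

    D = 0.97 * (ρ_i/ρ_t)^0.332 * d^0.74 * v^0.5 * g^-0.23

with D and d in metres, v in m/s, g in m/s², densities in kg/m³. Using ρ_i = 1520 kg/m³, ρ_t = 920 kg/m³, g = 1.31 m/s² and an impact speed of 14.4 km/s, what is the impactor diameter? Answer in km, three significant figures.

d ≈ 39.1 km

Rearranging for d: d = [D / (0.97 · (1520/920)^0.332 · 14400^0.5 · 1.31^-0.23)]^(1/0.74).
D = 323000 m.
(1520/920)^0.332 = 1.181
14400^0.5 = 120.0
1.31^-0.23 = 0.9398
Denominator = 0.97 × 1.181 × 120.0 × 0.9398 = 129.2
D / 129.2 = 323000 / 129.2 = 2500
d = 2500^(1/0.74) = 2500^1.3514 = 39082 m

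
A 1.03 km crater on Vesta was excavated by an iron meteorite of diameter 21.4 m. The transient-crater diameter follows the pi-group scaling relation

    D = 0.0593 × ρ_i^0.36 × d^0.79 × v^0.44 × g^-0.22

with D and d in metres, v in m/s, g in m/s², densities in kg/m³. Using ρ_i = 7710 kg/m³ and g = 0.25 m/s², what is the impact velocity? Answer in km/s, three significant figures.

Rearranging for v: v = [D / (0.0593 · 7710^0.36 · 21.4^0.79 · 0.25^-0.22)]^(1/0.44).
D = 1030 m.
7710^0.36 = 25.08
21.4^0.79 = 11.25
0.25^-0.22 = 1.357
Denominator = 0.0593 × 25.08 × 11.25 × 1.357 = 22.70
D / 22.70 = 1030 / 22.70 = 45.37
v = 45.37^(1/0.44) = 45.37^2.2727 = 5826 m/s

v ≈ 5.83 km/s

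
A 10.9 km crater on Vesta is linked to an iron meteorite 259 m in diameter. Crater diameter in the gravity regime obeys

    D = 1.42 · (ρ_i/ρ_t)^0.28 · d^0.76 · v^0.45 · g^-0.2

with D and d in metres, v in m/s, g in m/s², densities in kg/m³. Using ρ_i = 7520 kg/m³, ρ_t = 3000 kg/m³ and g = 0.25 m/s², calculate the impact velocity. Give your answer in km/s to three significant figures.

v ≈ 11.0 km/s

Rearranging for v: v = [D / (1.42 · (7520/3000)^0.28 · 259^0.76 · 0.25^-0.2)]^(1/0.45).
D = 10900 m.
(7520/3000)^0.28 = 1.293
259^0.76 = 68.25
0.25^-0.2 = 1.320
Denominator = 1.42 × 1.293 × 68.25 × 1.320 = 165.4
D / 165.4 = 10900 / 165.4 = 65.90
v = 65.90^(1/0.45) = 65.90^2.2222 = 11014 m/s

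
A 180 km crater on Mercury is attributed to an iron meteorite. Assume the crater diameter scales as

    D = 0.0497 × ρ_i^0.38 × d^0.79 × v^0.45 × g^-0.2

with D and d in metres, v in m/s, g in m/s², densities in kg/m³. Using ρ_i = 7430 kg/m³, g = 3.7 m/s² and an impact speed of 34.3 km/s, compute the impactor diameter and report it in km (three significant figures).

d ≈ 10.0 km

Rearranging for d: d = [D / (0.0497 · 7430^0.38 · 34300^0.45 · 3.7^-0.2)]^(1/0.79).
D = 180000 m.
7430^0.38 = 29.58
34300^0.45 = 109.9
3.7^-0.2 = 0.7698
Denominator = 0.0497 × 29.58 × 109.9 × 0.7698 = 124.4
D / 124.4 = 180000 / 124.4 = 1447
d = 1447^(1/0.79) = 1447^1.2658 = 10012 m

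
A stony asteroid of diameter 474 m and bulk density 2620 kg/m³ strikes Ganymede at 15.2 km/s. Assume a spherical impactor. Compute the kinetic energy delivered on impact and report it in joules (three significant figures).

v = 15200 m/s.
Mass m = (π/6) ρ d³ = (π/6) × 2620 × (474)³ = 1.461 × 10^11 kg
E = ½ m v² = 0.5 × 1.461 × 10^11 × (15200)² = 1.688 × 10^19 J

E ≈ 1.69 × 10^19 J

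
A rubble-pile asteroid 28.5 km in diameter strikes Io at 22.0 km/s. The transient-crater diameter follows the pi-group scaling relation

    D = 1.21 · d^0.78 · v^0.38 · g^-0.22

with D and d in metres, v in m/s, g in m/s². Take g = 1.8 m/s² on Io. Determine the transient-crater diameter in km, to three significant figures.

In SI units: d = 28500 m, v = 22000 m/s.
d^0.78 = 28500^0.78 = 2984
v^0.38 = 22000^0.38 = 44.68
g^-0.22 = 1.8^-0.22 = 0.8787
D = 1.21 × 2984 × 44.68 × 0.8787 = 1.418 × 10^5 m
   = 141.8 km

D ≈ 142 km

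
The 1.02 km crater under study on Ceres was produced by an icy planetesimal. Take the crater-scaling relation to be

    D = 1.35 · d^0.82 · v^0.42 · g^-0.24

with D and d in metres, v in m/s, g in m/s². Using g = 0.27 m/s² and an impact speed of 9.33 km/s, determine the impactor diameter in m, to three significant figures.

Rearranging for d: d = [D / (1.35 · 9330^0.42 · 0.27^-0.24)]^(1/0.82).
D = 1020 m.
9330^0.42 = 46.49
0.27^-0.24 = 1.369
Denominator = 1.35 × 46.49 × 1.369 = 85.92
D / 85.92 = 1020 / 85.92 = 11.87
d = 11.87^(1/0.82) = 11.87^1.2195 = 20.43 m

d ≈ 20.4 m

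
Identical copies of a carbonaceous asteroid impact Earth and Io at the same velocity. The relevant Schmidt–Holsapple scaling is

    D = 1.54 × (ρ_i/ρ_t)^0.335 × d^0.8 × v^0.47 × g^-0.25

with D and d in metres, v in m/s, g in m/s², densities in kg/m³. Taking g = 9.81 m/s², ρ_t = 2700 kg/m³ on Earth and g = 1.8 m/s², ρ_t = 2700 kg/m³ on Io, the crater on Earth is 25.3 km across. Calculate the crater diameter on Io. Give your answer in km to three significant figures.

D ≈ 38.7 km

The impactor-only factors (d, v, ρ_i) cancel in the ratio, leaving D_Io/D_Earth = (g_Io/g_Earth)^-0.25 · (ρ_t,Earth/ρ_t,Io)^0.335.
(1.8/9.81)^-0.25 = 0.1835^-0.25 = 1.528
(2700/2700)^0.335 = 1.000^0.335 = 1.000
Ratio = 1.528 × 1.000 = 1.528
D_Io = 1.528 × 25.3 km = 38.7 km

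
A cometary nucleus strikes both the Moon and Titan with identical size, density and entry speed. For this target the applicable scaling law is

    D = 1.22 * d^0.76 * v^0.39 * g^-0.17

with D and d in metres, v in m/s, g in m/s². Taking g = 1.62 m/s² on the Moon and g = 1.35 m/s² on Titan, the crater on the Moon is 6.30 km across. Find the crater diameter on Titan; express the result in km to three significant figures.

D ≈ 6.50 km

All impactor-dependent factors cancel in the ratio, leaving D_Titan/D_Moon = (g_Titan/g_Moon)^-0.17.
(1.35/1.62)^-0.17 = 0.8333^-0.17 = 1.031
D_Titan = 1.031 × 6.30 km = 6.50 km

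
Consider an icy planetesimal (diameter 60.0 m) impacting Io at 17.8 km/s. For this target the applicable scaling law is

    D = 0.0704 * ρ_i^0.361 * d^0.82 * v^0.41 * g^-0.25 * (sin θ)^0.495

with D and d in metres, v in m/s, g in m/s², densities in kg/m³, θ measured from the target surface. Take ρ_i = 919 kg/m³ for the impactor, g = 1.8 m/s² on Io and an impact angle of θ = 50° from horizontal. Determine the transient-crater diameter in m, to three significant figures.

In SI units: v = 17800 m/s.
ρ_i^0.361 = 919^0.361 = 11.74
d^0.82 = 60^0.82 = 28.71
v^0.41 = 17800^0.41 = 55.29
g^-0.25 = 1.8^-0.25 = 0.8633
(sin 50°)^0.495 = 0.7660^0.495 = 0.8764
D = 0.0704 × 11.74 × 28.71 × 55.29 × 0.8633 × 0.8764 = 992.6 m

D ≈ 993 m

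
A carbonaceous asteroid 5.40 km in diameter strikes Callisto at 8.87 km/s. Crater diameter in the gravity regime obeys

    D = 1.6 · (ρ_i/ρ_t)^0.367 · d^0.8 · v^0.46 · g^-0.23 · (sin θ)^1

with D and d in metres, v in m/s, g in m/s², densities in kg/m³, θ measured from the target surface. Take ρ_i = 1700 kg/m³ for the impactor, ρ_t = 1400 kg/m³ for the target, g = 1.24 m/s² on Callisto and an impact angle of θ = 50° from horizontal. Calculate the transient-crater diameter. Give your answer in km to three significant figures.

D ≈ 79.4 km

In SI units: d = 5400 m, v = 8870 m/s.
(ρ_i/ρ_t)^0.367 = (1700/1400)^0.367 = 1.074
d^0.8 = 5400^0.8 = 968.1
v^0.46 = 8870^0.46 = 65.47
g^-0.23 = 1.24^-0.23 = 0.9517
(sin 50°)^1 = 0.7660^1 = 0.7660
D = 1.6 × 1.074 × 968.1 × 65.47 × 0.9517 × 0.7660 = 79399 m
   = 79.40 km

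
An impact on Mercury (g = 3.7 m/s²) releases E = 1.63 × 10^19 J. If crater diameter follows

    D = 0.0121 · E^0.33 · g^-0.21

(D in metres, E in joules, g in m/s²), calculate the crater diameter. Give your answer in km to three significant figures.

D ≈ 20.1 km

E^0.33 = (1.63 × 10^19)^0.33 = 2.188 × 10^6
g^-0.21 = 3.7^-0.21 = 0.7598
D = 0.0121 × 2.188 × 10^6 × 0.7598 = 20116 m
   = 20.12 km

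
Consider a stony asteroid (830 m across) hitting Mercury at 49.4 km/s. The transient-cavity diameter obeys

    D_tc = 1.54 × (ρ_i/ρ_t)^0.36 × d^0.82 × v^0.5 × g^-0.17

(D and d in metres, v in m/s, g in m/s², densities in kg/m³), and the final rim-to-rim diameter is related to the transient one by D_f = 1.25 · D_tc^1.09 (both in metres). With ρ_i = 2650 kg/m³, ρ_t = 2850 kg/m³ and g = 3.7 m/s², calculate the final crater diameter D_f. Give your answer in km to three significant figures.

D_f ≈ 224 km

v = 49400 m/s.
(ρ_i/ρ_t)^0.36 = (2650/2850)^0.36 = 0.9741
d^0.82 = 830^0.82 = 247.5
v^0.5 = 49400^0.5 = 222.3
g^-0.17 = 3.7^-0.17 = 0.8006
D_tc = 1.54 × 0.9741 × 247.5 × 222.3 × 0.8006 = 66080 m
D_f = 1.25 × (66080)^1.09 = 2.243 × 10^5 m
     = 224.3 km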